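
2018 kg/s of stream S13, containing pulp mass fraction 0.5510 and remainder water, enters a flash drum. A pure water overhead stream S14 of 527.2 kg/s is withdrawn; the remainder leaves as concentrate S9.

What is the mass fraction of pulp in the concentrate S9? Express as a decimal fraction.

pulp is not removed: 2018×0.551 = 1111.9 kg/s of pulp enters S9.
Concentrate = 2018 − 527.2 = 1490.8 kg/s.
Mass fraction = 1111.9/1490.8 = 0.7459.

0.7459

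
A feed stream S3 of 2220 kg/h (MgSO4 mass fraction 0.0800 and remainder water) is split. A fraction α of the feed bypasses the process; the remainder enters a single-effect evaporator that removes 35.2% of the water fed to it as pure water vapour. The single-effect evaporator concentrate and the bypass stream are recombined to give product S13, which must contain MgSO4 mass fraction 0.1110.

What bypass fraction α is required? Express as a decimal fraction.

All 2220×0.080 = 177.6 kg/h of MgSO4 reaches S13, so S13 = 177.6/0.111 = 1600 kg/h and vapour = 620 kg/h.
The evaporator receives (1−α)·2220 of feed at 0.920 water and removes 0.352 of that water:
0.352×0.920×(1−α)×2220 = 620
(1−α) = 620/718.92 = 0.8624;  α = 0.1376.

0.138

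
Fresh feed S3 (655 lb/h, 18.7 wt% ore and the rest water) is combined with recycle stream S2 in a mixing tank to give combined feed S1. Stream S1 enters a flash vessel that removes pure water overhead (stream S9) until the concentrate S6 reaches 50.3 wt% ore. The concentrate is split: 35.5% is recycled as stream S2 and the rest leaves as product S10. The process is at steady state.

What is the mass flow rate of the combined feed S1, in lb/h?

789 lb/h

Overall ore balance (none leaves overhead): ore in fresh feed = ore in product, i.e. 655×0.187 = (1−0.355)·S6·0.503.
S6 = 122.48/(0.503×0.645) = 377.53 lb/h.
Recycle S2 = 0.355×377.53 = 134.02 lb/h.
Combined feed S1 = 655 + 134.02 = 789.02 lb/h.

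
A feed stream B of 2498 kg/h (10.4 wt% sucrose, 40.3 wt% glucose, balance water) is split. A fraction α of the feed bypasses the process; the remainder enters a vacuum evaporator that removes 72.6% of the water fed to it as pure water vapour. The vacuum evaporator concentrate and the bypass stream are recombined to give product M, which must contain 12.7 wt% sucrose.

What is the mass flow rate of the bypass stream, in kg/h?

All 2498×0.104 = 259.79 kg/h of sucrose reaches M, so M = 259.79/0.127 = 2045.6 kg/h and vapour = 452.39 kg/h.
The evaporator receives (1−α)·2498 of feed at 0.493 water and removes 0.726 of that water:
0.726×0.493×(1−α)×2498 = 452.39
(1−α) = 452.39/894.08 = 0.5060;  α = 0.4940.
Bypass flow = 0.4940×2498 = 1234 kg/h.

1234 kg/h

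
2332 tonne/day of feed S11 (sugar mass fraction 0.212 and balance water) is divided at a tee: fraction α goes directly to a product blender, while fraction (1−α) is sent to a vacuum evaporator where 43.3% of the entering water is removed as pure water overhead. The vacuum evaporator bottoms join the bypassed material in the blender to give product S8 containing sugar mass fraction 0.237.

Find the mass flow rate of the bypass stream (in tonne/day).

1611 tonne/day

All 2332×0.212 = 494.38 tonne/day of sugar reaches S8, so S8 = 494.38/0.237 = 2086 tonne/day and vapour = 245.99 tonne/day.
The evaporator receives (1−α)·2332 of feed at 0.788 water and removes 0.433 of that water:
0.433×0.788×(1−α)×2332 = 245.99
(1−α) = 245.99/795.69 = 0.3092;  α = 0.6908.
Bypass flow = 0.6908×2332 = 1611 tonne/day.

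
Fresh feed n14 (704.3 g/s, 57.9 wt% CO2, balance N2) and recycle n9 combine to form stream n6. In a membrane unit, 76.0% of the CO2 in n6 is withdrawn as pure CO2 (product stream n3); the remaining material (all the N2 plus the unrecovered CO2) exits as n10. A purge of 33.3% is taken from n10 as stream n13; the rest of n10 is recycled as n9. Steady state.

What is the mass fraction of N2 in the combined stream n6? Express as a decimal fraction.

N2 enters only via n14 and leaves only via the purge: 704.3×0.421 = 0.333×(N2 in n10), and the membrane unit passes all N2, so N2 in n6 = N2 in n10 = 890.42 g/s.
CO2 in n6: m_A = 704.3×0.579 + (1−0.333)·(1−0.760)·m_A, so m_A = 407.79/0.8399 = 485.51 g/s.
n6 = 485.51 + 890.42 = 1375.9 g/s.
N2 fraction in n6 = 890.42/1375.9 = 0.6471.

0.6471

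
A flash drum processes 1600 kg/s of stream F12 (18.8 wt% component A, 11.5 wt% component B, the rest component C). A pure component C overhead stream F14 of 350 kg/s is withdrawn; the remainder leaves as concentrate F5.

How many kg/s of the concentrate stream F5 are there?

1250 kg/s

Concentrate = 1600 − 350 = 1250 kg/s.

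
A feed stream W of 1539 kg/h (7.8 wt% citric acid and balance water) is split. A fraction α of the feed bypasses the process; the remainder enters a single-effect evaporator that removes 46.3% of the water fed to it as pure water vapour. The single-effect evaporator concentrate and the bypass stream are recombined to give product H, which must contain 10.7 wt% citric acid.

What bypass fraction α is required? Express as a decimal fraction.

0.365

All 1539×0.078 = 120.04 kg/h of citric acid reaches H, so H = 120.04/0.107 = 1121.9 kg/h and vapour = 417.11 kg/h.
The evaporator receives (1−α)·1539 of feed at 0.922 water and removes 0.463 of that water:
0.463×0.922×(1−α)×1539 = 417.11
(1−α) = 417.11/656.98 = 0.6349;  α = 0.3651.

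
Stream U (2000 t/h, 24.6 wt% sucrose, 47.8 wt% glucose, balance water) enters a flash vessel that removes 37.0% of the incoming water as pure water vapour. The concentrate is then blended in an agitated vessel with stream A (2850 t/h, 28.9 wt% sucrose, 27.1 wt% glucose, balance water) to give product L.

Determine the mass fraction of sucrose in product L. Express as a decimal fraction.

Vapour removed = 0.370×0.276×2000 = 204.24 t/h; concentrate = 1795.8 t/h.
sucrose reaching the mixer = 492 (from concentrate) + 2850×0.289 = 1315.7 t/h.
Product flow = 1795.8 + 2850 = 4645.8 t/h; sucrose fraction = 0.2832.

0.2832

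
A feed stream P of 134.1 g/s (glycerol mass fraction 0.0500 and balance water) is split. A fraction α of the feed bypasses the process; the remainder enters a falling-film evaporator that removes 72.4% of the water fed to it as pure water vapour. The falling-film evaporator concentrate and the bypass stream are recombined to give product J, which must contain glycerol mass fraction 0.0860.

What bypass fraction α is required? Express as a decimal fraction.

All 134.1×0.050 = 6.705 g/s of glycerol reaches J, so J = 6.705/0.086 = 77.965 g/s and vapour = 56.135 g/s.
The evaporator receives (1−α)·134.1 of feed at 0.950 water and removes 0.724 of that water:
0.724×0.950×(1−α)×134.1 = 56.135
(1−α) = 56.135/92.234 = 0.6086;  α = 0.3914.

0.391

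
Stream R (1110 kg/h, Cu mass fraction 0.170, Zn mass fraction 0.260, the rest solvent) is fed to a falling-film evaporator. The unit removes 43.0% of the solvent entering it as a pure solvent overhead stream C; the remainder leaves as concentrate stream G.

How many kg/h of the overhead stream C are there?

272.1 kg/h

solvent entering = 1110×0.570 = 632.7 kg/h; overhead removed = 0.430×632.7 = 272.06 kg/h.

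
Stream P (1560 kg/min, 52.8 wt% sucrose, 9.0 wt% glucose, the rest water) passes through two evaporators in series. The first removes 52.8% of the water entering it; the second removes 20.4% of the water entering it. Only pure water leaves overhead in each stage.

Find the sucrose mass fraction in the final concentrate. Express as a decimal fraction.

water in feed = 1560×0.382 = 595.92 kg/min.
After stage 1: water left = (1−0.528)×595.92 = 281.27; stream total = 1245.4 kg/min.
After stage 2: water left = (1−0.204)×281.27 = 223.89; final concentrate = 1188 kg/min.
sucrose fraction = 823.68/1188 = 0.6933.

0.6933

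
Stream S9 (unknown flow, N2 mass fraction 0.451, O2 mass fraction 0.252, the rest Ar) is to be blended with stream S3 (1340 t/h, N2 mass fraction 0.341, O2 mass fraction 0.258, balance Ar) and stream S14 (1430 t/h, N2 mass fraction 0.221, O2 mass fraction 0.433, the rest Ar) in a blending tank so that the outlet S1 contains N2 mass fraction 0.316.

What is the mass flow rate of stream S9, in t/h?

758.1 t/h

Let S9 be the unknown flow. Total out = 2770 + S9.
N2 balance: 772.97 + 0.451·S9 = 0.316·(2770 + S9)
(0.451 − 0.316)·S9 = 0.316×2770 − 772.97 = 102.35
S9 = 102.35 / 0.135 = 758.15 t/h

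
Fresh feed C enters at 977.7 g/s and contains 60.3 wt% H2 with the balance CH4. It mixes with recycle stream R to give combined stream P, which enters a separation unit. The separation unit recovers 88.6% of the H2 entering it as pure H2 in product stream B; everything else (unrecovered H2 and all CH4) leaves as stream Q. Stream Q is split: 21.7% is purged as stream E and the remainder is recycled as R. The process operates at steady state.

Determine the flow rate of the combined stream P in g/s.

CH4 enters only via C and leaves only via the purge: 977.7×0.397 = 0.217×(CH4 in Q), and the separation unit passes all CH4, so CH4 in P = CH4 in Q = 1788.7 g/s.
H2 in P: m_A = 977.7×0.603 + (1−0.217)·(1−0.886)·m_A, so m_A = 589.55/0.9107 = 647.34 g/s.
P = 647.34 + 1788.7 = 2436 g/s.

2436 g/s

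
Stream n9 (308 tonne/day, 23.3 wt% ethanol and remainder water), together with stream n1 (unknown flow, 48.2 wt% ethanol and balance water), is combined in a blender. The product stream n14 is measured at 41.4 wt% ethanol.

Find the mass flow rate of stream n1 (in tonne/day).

Let n1 be the unknown flow. Total out = 308 + n1.
ethanol balance: 71.764 + 0.482·n1 = 0.414·(308 + n1)
(0.482 − 0.414)·n1 = 0.414×308 − 71.764 = 55.748
n1 = 55.748 / 0.068 = 819.82 tonne/day

819.8 tonne/day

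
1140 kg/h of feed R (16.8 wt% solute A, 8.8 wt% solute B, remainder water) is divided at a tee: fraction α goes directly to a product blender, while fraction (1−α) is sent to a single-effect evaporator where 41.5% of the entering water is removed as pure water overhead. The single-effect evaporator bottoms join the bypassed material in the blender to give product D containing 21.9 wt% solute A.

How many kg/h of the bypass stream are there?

280.2 kg/h

All 1140×0.168 = 191.52 kg/h of solute A reaches D, so D = 191.52/0.219 = 874.52 kg/h and vapour = 265.48 kg/h.
The evaporator receives (1−α)·1140 of feed at 0.744 water and removes 0.415 of that water:
0.415×0.744×(1−α)×1140 = 265.48
(1−α) = 265.48/351.99 = 0.7542;  α = 0.2458.
Bypass flow = 0.2458×1140 = 280.18 kg/h.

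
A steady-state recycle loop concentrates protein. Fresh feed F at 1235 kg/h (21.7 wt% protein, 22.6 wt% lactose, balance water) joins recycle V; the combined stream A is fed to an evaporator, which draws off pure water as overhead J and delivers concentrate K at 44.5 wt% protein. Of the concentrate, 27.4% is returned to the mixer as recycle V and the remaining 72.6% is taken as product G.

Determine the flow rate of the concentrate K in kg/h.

Overall protein balance (none leaves overhead): protein in fresh feed = protein in product, i.e. 1235×0.217 = (1−0.274)·K·0.445.
K = 268/(0.445×0.726) = 829.53 kg/h.

829.5 kg/h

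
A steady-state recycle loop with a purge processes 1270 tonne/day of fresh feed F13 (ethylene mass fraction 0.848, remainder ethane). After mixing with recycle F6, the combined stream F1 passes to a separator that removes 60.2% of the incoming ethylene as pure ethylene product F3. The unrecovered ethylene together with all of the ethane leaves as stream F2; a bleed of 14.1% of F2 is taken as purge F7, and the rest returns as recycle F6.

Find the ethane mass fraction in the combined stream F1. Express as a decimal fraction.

0.456

ethane enters only via F13 and leaves only via the purge: 1270×0.152 = 0.141×(ethane in F2), and the separator passes all ethane, so ethane in F1 = ethane in F2 = 1369.1 tonne/day.
ethylene in F1: m_A = 1270×0.848 + (1−0.141)·(1−0.602)·m_A, so m_A = 1077/0.6581 = 1636.4 tonne/day.
F1 = 1636.4 + 1369.1 = 3005.5 tonne/day.
ethane fraction in F1 = 1369.1/3005.5 = 0.456.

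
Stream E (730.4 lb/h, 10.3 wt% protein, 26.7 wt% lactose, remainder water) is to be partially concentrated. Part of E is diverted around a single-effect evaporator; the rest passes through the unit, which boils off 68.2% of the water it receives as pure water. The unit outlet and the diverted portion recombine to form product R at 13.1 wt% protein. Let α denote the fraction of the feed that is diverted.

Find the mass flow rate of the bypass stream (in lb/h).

All 730.4×0.103 = 75.231 lb/h of protein reaches R, so R = 75.231/0.131 = 574.28 lb/h and vapour = 156.12 lb/h.
The evaporator receives (1−α)·730.4 of feed at 0.630 water and removes 0.682 of that water:
0.682×0.630×(1−α)×730.4 = 156.12
(1−α) = 156.12/313.82 = 0.4975;  α = 0.5025.
Bypass flow = 0.5025×730.4 = 367.05 lb/h.

367.1 lb/h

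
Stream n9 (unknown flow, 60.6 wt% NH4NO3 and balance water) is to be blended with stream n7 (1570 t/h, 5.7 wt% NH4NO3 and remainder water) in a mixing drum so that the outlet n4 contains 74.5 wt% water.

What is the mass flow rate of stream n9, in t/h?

Let n9 be the unknown flow. Total out = 1570 + n9.
water balance: 1480.5 + 0.394·n9 = 0.745·(1570 + n9)
(0.394 − 0.745)·n9 = 0.745×1570 − 1480.5 = -310.86
n9 = -310.86 / -0.351 = 885.64 t/h

885.6 t/h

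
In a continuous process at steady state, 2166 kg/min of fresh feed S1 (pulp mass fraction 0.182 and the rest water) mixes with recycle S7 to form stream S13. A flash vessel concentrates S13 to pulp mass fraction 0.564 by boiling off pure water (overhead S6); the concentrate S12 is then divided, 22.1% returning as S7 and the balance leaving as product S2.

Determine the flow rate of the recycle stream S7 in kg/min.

198.3 kg/min

Overall pulp balance (none leaves overhead): pulp in fresh feed = pulp in product, i.e. 2166×0.182 = (1−0.221)·S12·0.564.
S12 = 394.21/(0.564×0.779) = 897.25 kg/min.
Recycle S7 = 0.221×897.25 = 198.29 kg/min.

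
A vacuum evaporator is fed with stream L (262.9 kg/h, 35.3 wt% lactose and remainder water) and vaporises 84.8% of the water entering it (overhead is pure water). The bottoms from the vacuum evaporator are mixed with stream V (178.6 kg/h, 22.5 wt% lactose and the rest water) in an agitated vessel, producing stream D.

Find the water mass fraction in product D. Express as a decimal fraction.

0.5526

Vapour removed = 0.848×0.647×262.9 = 144.24 kg/h; concentrate = 118.66 kg/h.
water reaching the mixer = 25.855 (from concentrate) + 178.6×0.775 = 164.27 kg/h.
Product flow = 118.66 + 178.6 = 297.26 kg/h; water fraction = 0.5526.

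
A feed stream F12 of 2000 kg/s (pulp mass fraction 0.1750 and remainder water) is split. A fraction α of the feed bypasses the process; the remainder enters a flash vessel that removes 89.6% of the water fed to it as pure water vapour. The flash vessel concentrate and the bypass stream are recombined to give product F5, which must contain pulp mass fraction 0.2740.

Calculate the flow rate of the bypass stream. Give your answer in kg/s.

All 2000×0.175 = 350 kg/s of pulp reaches F5, so F5 = 350/0.274 = 1277.4 kg/s and vapour = 722.63 kg/s.
The evaporator receives (1−α)·2000 of feed at 0.825 water and removes 0.896 of that water:
0.896×0.825×(1−α)×2000 = 722.63
(1−α) = 722.63/1478.4 = 0.4888;  α = 0.5112.
Bypass flow = 0.5112×2000 = 1022.4 kg/s.

1022 kg/s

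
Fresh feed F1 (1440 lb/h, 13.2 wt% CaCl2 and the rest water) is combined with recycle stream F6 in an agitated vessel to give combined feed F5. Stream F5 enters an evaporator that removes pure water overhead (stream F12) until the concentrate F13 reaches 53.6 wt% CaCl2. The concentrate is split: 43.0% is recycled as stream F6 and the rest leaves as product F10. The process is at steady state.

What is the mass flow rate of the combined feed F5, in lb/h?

Overall CaCl2 balance (none leaves overhead): CaCl2 in fresh feed = CaCl2 in product, i.e. 1440×0.132 = (1−0.430)·F13·0.536.
F13 = 190.08/(0.536×0.570) = 622.15 lb/h.
Recycle F6 = 0.430×622.15 = 267.53 lb/h.
Combined feed F5 = 1440 + 267.53 = 1707.5 lb/h.

1708 lb/h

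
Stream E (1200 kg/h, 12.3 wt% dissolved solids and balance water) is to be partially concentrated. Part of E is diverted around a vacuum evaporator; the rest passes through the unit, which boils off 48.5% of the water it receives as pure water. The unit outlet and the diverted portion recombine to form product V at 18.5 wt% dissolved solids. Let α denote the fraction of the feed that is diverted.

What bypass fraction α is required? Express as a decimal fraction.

0.212

All 1200×0.123 = 147.6 kg/h of dissolved solids reaches V, so V = 147.6/0.185 = 797.84 kg/h and vapour = 402.16 kg/h.
The evaporator receives (1−α)·1200 of feed at 0.877 water and removes 0.485 of that water:
0.485×0.877×(1−α)×1200 = 402.16
(1−α) = 402.16/510.41 = 0.7879;  α = 0.2121.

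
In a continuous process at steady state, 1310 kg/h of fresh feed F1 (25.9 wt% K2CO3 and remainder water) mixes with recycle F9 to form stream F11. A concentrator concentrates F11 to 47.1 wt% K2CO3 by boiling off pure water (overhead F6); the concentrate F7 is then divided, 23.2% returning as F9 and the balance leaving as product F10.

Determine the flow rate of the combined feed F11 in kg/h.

Overall K2CO3 balance (none leaves overhead): K2CO3 in fresh feed = K2CO3 in product, i.e. 1310×0.259 = (1−0.232)·F7·0.471.
F7 = 339.29/(0.471×0.768) = 937.97 kg/h.
Recycle F9 = 0.232×937.97 = 217.61 kg/h.
Combined feed F11 = 1310 + 217.61 = 1527.6 kg/h.

1528 kg/h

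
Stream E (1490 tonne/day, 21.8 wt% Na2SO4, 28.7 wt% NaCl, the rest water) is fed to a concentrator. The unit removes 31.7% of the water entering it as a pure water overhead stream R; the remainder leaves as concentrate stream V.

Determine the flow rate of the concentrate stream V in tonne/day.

1256 tonne/day

water entering = 1490×0.495 = 737.55 tonne/day; overhead removed = 0.317×737.55 = 233.8 tonne/day.
Concentrate = 1490 − 233.8 = 1256.2 tonne/day.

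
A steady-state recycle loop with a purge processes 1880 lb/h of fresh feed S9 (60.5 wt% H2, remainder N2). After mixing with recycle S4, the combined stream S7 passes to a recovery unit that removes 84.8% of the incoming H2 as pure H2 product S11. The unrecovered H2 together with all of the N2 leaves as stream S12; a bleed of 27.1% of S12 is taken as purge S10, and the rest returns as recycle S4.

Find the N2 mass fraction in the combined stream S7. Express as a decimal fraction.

N2 enters only via S9 and leaves only via the purge: 1880×0.395 = 0.271×(N2 in S12), and the recovery unit passes all N2, so N2 in S7 = N2 in S12 = 2740.2 lb/h.
H2 in S7: m_A = 1880×0.605 + (1−0.271)·(1−0.848)·m_A, so m_A = 1137.4/0.8892 = 1279.1 lb/h.
S7 = 1279.1 + 2740.2 = 4019.4 lb/h.
N2 fraction in S7 = 2740.2/4019.4 = 0.682.

0.682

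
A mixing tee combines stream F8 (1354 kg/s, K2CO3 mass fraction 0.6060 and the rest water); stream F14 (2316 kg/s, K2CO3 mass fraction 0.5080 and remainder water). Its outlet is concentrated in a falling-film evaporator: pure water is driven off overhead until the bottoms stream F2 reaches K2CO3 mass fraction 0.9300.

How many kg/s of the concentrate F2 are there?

K2CO3 entering = 1354×0.606 + 2316×0.508 = 1997.1 kg/s.
All K2CO3 reports to F2, so F2 = 1997.1/0.930 = 2147.4 kg/s.

2147 kg/s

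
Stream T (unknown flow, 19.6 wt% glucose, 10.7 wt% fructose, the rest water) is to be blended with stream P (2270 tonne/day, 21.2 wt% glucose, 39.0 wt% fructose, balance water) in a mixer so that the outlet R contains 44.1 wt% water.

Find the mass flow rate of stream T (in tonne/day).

Let T be the unknown flow. Total out = 2270 + T.
water balance: 903.46 + 0.697·T = 0.441·(2270 + T)
(0.697 − 0.441)·T = 0.441×2270 − 903.46 = 97.61
T = 97.61 / 0.256 = 381.29 tonne/day

381.3 tonne/day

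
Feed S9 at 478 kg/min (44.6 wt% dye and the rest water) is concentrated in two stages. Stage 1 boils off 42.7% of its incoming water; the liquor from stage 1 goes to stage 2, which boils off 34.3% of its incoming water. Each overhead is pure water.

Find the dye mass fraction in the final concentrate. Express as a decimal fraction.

water in feed = 478×0.554 = 264.81 kg/min.
After stage 1: water left = (1−0.427)×264.81 = 151.74; stream total = 364.93 kg/min.
After stage 2: water left = (1−0.343)×151.74 = 99.691; final concentrate = 312.88 kg/min.
dye fraction = 213.19/312.88 = 0.681.

0.681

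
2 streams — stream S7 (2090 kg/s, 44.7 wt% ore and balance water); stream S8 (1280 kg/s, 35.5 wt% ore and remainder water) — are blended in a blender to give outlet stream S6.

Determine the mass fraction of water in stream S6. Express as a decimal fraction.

0.5879

Total flow out = 2090 + 1280 = 3370 kg/s.
water in = 2090×0.553 + 1280×0.645 = 1981.4 kg/s.
water mass fraction in S6 = 1981.4/3370 = 0.5879.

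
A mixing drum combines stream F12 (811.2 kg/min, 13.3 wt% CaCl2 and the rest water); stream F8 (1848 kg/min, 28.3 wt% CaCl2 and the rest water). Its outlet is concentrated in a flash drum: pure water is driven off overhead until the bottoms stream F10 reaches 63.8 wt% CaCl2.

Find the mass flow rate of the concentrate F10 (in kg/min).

988.8 kg/min

CaCl2 entering = 811.2×0.133 + 1848×0.283 = 630.87 kg/min.
All CaCl2 reports to F10, so F10 = 630.87/0.638 = 988.83 kg/min.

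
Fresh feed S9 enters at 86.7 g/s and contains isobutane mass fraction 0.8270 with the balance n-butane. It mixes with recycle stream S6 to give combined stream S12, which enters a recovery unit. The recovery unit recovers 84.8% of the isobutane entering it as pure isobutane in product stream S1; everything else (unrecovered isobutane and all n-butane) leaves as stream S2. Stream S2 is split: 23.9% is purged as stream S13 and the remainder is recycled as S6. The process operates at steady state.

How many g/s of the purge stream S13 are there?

17.94 g/s

n-butane enters only via S9 and leaves only via the purge: 86.7×0.173 = 0.239×(n-butane in S2), and the recovery unit passes all n-butane, so n-butane in S12 = n-butane in S2 = 62.758 g/s.
isobutane in S12: m_A = 86.7×0.827 + (1−0.239)·(1−0.848)·m_A, so m_A = 71.701/0.8843 = 81.08 g/s.
S2 = (1−0.848)×81.08 + 62.758 = 75.082 g/s.
Purge S13 = 0.239×75.082 = 17.945 g/s.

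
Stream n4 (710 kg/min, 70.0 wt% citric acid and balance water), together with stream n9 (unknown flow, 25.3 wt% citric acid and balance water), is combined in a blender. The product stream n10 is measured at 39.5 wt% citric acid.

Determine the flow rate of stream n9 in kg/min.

Let n9 be the unknown flow. Total out = 710 + n9.
citric acid balance: 497 + 0.253·n9 = 0.395·(710 + n9)
(0.253 − 0.395)·n9 = 0.395×710 − 497 = -216.55
n9 = -216.55 / -0.142 = 1525 kg/min

1525 kg/min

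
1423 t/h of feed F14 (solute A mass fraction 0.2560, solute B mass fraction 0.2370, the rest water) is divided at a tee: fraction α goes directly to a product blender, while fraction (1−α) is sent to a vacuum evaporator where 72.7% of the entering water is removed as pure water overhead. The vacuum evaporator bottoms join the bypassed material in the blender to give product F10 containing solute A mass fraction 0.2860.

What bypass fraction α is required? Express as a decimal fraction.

0.715

All 1423×0.256 = 364.29 t/h of solute A reaches F10, so F10 = 364.29/0.286 = 1273.7 t/h and vapour = 149.27 t/h.
The evaporator receives (1−α)·1423 of feed at 0.507 water and removes 0.727 of that water:
0.727×0.507×(1−α)×1423 = 149.27
(1−α) = 149.27/524.5 = 0.2846;  α = 0.7154.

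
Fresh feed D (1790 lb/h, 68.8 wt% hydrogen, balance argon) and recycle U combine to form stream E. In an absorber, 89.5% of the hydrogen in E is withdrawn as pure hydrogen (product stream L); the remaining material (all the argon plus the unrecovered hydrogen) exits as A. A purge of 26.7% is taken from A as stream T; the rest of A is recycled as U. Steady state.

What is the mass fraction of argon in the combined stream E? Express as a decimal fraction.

argon enters only via D and leaves only via the purge: 1790×0.312 = 0.267×(argon in A), and the absorber passes all argon, so argon in E = argon in A = 2091.7 lb/h.
hydrogen in E: m_A = 1790×0.688 + (1−0.267)·(1−0.895)·m_A, so m_A = 1231.5/0.9230 = 1334.2 lb/h.
E = 1334.2 + 2091.7 = 3425.9 lb/h.
argon fraction in E = 2091.7/3425.9 = 0.611.

0.611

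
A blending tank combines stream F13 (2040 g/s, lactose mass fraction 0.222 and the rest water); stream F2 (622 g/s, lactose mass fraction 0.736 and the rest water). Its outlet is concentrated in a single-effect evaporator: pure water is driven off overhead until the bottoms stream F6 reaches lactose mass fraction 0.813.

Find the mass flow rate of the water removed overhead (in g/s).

lactose entering = 2040×0.222 + 622×0.736 = 910.67 g/s.
All lactose reports to F6, so F6 = 910.67/0.813 = 1120.1 g/s.
Total feed = 2662 g/s; overhead = 2662 − 1120.1 = 1541.9 g/s.

1542 g/s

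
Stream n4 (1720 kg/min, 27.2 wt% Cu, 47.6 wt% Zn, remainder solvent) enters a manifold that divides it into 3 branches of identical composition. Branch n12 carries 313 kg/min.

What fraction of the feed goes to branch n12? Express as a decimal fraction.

Fraction to n12 = 313/1720 = 0.1820.

0.182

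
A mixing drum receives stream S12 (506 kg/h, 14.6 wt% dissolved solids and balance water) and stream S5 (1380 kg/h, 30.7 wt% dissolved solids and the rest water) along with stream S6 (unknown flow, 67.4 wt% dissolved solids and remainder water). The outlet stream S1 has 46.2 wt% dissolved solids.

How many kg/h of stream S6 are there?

1763 kg/h

Let S6 be the unknown flow. Total out = 1886 + S6.
dissolved solids balance: 497.54 + 0.674·S6 = 0.462·(1886 + S6)
(0.674 − 0.462)·S6 = 0.462×1886 − 497.54 = 373.8
S6 = 373.8 / 0.212 = 1763.2 kg/h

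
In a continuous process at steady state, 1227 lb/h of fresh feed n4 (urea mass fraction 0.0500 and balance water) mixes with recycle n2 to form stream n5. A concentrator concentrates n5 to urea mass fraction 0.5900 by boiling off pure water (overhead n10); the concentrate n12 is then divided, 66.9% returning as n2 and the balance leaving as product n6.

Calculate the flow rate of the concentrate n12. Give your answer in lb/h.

Overall urea balance (none leaves overhead): urea in fresh feed = urea in product, i.e. 1227×0.050 = (1−0.669)·n12·0.590.
n12 = 61.35/(0.590×0.331) = 314.15 lb/h.

314.1 lb/h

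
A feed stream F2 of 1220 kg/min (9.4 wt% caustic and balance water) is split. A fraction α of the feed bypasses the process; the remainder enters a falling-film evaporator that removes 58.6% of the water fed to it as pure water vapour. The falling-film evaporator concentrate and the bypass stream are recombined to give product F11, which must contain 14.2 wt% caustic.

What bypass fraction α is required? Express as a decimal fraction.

0.363

All 1220×0.094 = 114.68 kg/min of caustic reaches F11, so F11 = 114.68/0.142 = 807.61 kg/min and vapour = 412.39 kg/min.
The evaporator receives (1−α)·1220 of feed at 0.906 water and removes 0.586 of that water:
0.586×0.906×(1−α)×1220 = 412.39
(1−α) = 412.39/647.72 = 0.6367;  α = 0.3633.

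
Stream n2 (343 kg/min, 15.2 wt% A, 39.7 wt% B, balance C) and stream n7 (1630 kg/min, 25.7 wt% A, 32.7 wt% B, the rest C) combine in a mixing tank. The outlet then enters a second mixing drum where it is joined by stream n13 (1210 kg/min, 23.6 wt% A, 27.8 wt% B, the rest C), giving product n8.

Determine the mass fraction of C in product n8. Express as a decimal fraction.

0.446

Overall, product flow = 3183 kg/min.
C in = 343×0.451 + 1630×0.416 + 1210×0.486 = 1420.8 kg/min.
C fraction in n8 = 0.446.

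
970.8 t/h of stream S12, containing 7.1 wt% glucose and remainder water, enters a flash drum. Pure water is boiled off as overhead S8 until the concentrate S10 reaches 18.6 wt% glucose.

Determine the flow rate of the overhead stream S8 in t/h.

600.2 t/h

glucose is conserved: 970.8×0.071 = 68.927 t/h all reports to the concentrate.
Concentrate = 68.927/(target fraction) = 370.57 t/h.
Overhead = 970.8 − 370.57 = 600.23 t/h.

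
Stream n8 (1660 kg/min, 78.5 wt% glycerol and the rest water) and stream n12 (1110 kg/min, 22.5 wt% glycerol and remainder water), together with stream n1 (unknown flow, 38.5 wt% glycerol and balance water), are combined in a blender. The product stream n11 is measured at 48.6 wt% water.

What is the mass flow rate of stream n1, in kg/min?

1001 kg/min

Let n1 be the unknown flow. Total out = 2770 + n1.
water balance: 1217.2 + 0.615·n1 = 0.486·(2770 + n1)
(0.615 − 0.486)·n1 = 0.486×2770 − 1217.2 = 129.07
n1 = 129.07 / 0.129 = 1000.5 kg/min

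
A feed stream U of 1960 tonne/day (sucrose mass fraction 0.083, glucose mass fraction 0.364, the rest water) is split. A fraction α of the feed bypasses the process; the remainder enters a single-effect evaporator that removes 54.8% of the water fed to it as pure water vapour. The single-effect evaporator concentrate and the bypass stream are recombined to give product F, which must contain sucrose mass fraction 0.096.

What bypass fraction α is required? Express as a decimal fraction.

All 1960×0.083 = 162.68 tonne/day of sucrose reaches F, so F = 162.68/0.096 = 1694.6 tonne/day and vapour = 265.42 tonne/day.
The evaporator receives (1−α)·1960 of feed at 0.553 water and removes 0.548 of that water:
0.548×0.553×(1−α)×1960 = 265.42
(1−α) = 265.42/593.97 = 0.4469;  α = 0.5531.

0.553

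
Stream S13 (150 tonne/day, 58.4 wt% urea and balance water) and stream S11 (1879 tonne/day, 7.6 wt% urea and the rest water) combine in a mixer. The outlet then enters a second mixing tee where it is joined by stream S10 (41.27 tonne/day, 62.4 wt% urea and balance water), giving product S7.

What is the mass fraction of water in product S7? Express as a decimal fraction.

Overall, product flow = 2070.3 tonne/day.
water in = 150×0.416 + 1879×0.924 + 41.27×0.376 = 1814.1 tonne/day.
water fraction in S7 = 0.876.

0.876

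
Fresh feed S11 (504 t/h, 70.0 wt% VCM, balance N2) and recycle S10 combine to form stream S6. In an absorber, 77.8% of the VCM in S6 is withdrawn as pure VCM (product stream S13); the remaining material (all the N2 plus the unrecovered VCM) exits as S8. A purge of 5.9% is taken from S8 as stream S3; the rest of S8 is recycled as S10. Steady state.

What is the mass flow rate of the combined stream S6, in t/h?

3009 t/h

N2 enters only via S11 and leaves only via the purge: 504×0.300 = 0.059×(N2 in S8), and the absorber passes all N2, so N2 in S6 = N2 in S8 = 2562.7 t/h.
VCM in S6: m_A = 504×0.700 + (1−0.059)·(1−0.778)·m_A, so m_A = 352.8/0.7911 = 445.96 t/h.
S6 = 445.96 + 2562.7 = 3008.7 t/h.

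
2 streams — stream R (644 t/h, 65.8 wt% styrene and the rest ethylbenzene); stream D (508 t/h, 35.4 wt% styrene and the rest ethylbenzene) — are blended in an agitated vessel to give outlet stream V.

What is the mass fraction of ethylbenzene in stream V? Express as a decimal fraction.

Total flow out = 644 + 508 = 1152 t/h.
ethylbenzene in = 644×0.342 + 508×0.646 = 548.42 t/h.
ethylbenzene mass fraction in V = 548.42/1152 = 0.476.

0.476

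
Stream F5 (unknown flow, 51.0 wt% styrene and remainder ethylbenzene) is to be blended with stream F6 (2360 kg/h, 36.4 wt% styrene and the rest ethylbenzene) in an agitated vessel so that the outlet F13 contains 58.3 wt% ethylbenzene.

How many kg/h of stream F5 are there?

Let F5 be the unknown flow. Total out = 2360 + F5.
ethylbenzene balance: 1501 + 0.490·F5 = 0.583·(2360 + F5)
(0.490 − 0.583)·F5 = 0.583×2360 − 1501 = -125.08
F5 = -125.08 / -0.093 = 1344.9 kg/h

1345 kg/h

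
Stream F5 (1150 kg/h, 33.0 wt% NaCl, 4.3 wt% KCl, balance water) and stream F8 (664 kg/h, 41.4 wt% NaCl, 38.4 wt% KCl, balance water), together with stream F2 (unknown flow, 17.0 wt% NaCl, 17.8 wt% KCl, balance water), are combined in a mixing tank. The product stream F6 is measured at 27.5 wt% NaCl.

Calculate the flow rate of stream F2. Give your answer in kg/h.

Let F2 be the unknown flow. Total out = 1814 + F2.
NaCl balance: 654.4 + 0.170·F2 = 0.275·(1814 + F2)
(0.170 − 0.275)·F2 = 0.275×1814 − 654.4 = -155.55
F2 = -155.55 / -0.105 = 1481.4 kg/h

1481 kg/h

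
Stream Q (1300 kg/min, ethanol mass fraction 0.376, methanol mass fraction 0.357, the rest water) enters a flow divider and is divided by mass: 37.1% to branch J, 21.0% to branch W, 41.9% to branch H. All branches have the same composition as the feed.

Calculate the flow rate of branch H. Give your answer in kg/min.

544.7 kg/min

Branch H flow = 0.419×1300 = 544.7 kg/min.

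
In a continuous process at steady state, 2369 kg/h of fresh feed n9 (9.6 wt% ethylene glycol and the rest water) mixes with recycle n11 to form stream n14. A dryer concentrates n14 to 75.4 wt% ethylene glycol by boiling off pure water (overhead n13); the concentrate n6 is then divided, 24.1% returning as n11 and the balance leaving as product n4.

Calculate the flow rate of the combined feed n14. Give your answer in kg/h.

Overall ethylene glycol balance (none leaves overhead): ethylene glycol in fresh feed = ethylene glycol in product, i.e. 2369×0.096 = (1−0.241)·n6·0.754.
n6 = 227.42/(0.754×0.759) = 397.4 kg/h.
Recycle n11 = 0.241×397.4 = 95.772 kg/h.
Combined feed n14 = 2369 + 95.772 = 2464.8 kg/h.

2465 kg/h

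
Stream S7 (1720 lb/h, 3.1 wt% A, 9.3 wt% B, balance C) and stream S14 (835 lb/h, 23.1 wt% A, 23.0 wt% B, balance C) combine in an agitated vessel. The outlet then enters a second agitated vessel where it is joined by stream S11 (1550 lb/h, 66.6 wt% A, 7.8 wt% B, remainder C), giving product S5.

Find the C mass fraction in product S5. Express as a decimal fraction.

0.573

Overall, product flow = 4105 lb/h.
C in = 1720×0.876 + 835×0.539 + 1550×0.256 = 2353.6 lb/h.
C fraction in S5 = 0.573.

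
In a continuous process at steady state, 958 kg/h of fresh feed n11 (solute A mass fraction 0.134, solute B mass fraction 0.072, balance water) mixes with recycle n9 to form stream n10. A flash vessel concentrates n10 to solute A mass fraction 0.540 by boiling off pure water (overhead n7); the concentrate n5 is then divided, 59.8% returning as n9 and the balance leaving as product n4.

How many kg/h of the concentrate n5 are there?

Overall solute A balance (none leaves overhead): solute A in fresh feed = solute A in product, i.e. 958×0.134 = (1−0.598)·n5·0.540.
n5 = 128.37/(0.540×0.402) = 591.36 kg/h.

591.4 kg/h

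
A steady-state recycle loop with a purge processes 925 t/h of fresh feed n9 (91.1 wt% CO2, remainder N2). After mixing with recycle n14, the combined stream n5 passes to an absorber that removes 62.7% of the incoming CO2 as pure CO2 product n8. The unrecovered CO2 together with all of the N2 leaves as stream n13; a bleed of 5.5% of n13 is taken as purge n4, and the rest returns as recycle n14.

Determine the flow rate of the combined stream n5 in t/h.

2798 t/h

N2 enters only via n9 and leaves only via the purge: 925×0.089 = 0.055×(N2 in n13), and the absorber passes all N2, so N2 in n5 = N2 in n13 = 1496.8 t/h.
CO2 in n5: m_A = 925×0.911 + (1−0.055)·(1−0.627)·m_A, so m_A = 842.68/0.6475 = 1301.4 t/h.
n5 = 1301.4 + 1496.8 = 2798.2 t/h.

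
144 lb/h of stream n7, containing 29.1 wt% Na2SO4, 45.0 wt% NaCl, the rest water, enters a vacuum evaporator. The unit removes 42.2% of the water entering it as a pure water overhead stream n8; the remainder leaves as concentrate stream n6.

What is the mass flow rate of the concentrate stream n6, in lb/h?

128.3 lb/h

water entering = 144×0.259 = 37.296 lb/h; overhead removed = 0.422×37.296 = 15.739 lb/h.
Concentrate = 144 − 15.739 = 128.26 lb/h.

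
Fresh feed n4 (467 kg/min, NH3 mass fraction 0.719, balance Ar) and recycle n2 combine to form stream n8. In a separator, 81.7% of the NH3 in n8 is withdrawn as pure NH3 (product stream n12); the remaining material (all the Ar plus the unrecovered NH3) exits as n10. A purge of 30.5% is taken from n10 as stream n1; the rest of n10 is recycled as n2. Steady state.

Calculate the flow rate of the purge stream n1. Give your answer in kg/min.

Ar enters only via n4 and leaves only via the purge: 467×0.281 = 0.305×(Ar in n10), and the separator passes all Ar, so Ar in n8 = Ar in n10 = 430.25 kg/min.
NH3 in n8: m_A = 467×0.719 + (1−0.305)·(1−0.817)·m_A, so m_A = 335.77/0.8728 = 384.7 kg/min.
n10 = (1−0.817)×384.7 + 430.25 = 500.65 kg/min.
Purge n1 = 0.305×500.65 = 152.7 kg/min.

152.7 kg/min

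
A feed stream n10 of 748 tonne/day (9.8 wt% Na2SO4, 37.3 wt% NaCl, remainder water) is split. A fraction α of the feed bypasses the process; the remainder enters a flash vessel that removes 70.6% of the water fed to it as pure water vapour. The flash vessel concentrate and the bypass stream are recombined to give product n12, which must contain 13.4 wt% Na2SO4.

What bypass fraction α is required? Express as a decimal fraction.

0.281

All 748×0.098 = 73.304 tonne/day of Na2SO4 reaches n12, so n12 = 73.304/0.134 = 547.04 tonne/day and vapour = 200.96 tonne/day.
The evaporator receives (1−α)·748 of feed at 0.529 water and removes 0.706 of that water:
0.706×0.529×(1−α)×748 = 200.96
(1−α) = 200.96/279.36 = 0.7193;  α = 0.2807.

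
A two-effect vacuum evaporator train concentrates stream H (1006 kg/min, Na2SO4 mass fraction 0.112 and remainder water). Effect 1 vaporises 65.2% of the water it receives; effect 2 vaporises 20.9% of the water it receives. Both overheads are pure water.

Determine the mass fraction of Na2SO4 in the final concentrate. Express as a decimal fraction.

water in feed = 1006×0.888 = 893.33 kg/min.
After stage 1: water left = (1−0.652)×893.33 = 310.88; stream total = 423.55 kg/min.
After stage 2: water left = (1−0.209)×310.88 = 245.9; final concentrate = 358.58 kg/min.
Na2SO4 fraction = 112.67/358.58 = 0.314.

0.314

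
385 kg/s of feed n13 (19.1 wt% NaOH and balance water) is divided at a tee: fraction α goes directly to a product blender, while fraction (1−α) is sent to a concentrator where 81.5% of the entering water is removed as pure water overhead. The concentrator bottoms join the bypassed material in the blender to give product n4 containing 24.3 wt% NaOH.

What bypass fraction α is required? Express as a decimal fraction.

All 385×0.191 = 73.535 kg/s of NaOH reaches n4, so n4 = 73.535/0.243 = 302.61 kg/s and vapour = 82.387 kg/s.
The evaporator receives (1−α)·385 of feed at 0.809 water and removes 0.815 of that water:
0.815×0.809×(1−α)×385 = 82.387
(1−α) = 82.387/253.84 = 0.3246;  α = 0.6754.

0.675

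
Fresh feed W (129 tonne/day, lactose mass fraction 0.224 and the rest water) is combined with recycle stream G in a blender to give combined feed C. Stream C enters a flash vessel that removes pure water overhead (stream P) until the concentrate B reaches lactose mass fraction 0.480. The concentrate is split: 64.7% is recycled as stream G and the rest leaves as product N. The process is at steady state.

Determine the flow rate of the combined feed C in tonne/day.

239.3 tonne/day

Overall lactose balance (none leaves overhead): lactose in fresh feed = lactose in product, i.e. 129×0.224 = (1−0.647)·B·0.480.
B = 28.896/(0.480×0.353) = 170.54 tonne/day.
Recycle G = 0.647×170.54 = 110.34 tonne/day.
Combined feed C = 129 + 110.34 = 239.34 tonne/day.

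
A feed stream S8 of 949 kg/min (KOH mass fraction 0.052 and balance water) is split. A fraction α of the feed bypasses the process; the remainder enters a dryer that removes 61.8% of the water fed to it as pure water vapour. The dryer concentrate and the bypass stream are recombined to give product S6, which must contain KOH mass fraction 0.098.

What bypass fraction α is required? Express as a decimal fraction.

0.199

All 949×0.052 = 49.348 kg/min of KOH reaches S6, so S6 = 49.348/0.098 = 503.55 kg/min and vapour = 445.45 kg/min.
The evaporator receives (1−α)·949 of feed at 0.948 water and removes 0.618 of that water:
0.618×0.948×(1−α)×949 = 445.45
(1−α) = 445.45/555.98 = 0.8012;  α = 0.1988.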